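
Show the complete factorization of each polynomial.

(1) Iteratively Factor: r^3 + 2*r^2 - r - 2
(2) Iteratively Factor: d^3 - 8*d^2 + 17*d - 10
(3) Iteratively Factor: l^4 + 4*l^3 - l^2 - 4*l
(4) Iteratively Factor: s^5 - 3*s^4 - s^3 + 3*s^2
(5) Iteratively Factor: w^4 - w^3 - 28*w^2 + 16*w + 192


(1) = (r + 1)*(r^2 + r - 2) = (r - 1)*(r + 1)*(r + 2)
(2) = (d - 5)*(d^2 - 3*d + 2) = (d - 5)*(d - 2)*(d - 1)
(3) = (l + 4)*(l^3 - l) = (l + 1)*(l + 4)*(l^2 - l) = (l - 1)*(l + 1)*(l + 4)*(l)
(4) = (s + 1)*(s^4 - 4*s^3 + 3*s^2) = s*(s + 1)*(s^3 - 4*s^2 + 3*s) = s*(s - 1)*(s + 1)*(s^2 - 3*s) = s^2*(s - 1)*(s + 1)*(s - 3)
(5) = (w + 4)*(w^3 - 5*w^2 - 8*w + 48) = (w + 3)*(w + 4)*(w^2 - 8*w + 16) = (w - 4)*(w + 3)*(w + 4)*(w - 4)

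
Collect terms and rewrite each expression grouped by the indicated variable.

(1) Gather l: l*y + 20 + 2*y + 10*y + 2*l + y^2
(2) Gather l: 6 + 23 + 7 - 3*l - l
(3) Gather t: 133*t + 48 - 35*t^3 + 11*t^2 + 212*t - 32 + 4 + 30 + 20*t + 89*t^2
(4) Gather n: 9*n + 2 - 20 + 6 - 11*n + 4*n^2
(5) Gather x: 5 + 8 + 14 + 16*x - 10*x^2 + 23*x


(1) = l*(y + 2) + y^2 + 12*y + 20
(2) = 36 - 4*l
(3) = -35*t^3 + 100*t^2 + 365*t + 50
(4) = 4*n^2 - 2*n - 12
(5) = -10*x^2 + 39*x + 27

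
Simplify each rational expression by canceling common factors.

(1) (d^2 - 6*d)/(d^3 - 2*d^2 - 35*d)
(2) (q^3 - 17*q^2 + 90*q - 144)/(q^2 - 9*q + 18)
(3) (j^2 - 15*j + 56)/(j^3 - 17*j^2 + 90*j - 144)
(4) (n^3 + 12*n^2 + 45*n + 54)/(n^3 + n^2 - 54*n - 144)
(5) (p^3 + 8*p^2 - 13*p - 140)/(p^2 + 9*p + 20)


(1) = (d - 6)/(d^2 - 2*d - 35)
(2) = q - 8
(3) = (j - 7)/(j^2 - 9*j + 18)
(4) = (n + 3)/(n - 8)
(5) = (p^2 + 3*p - 28)/(p + 4)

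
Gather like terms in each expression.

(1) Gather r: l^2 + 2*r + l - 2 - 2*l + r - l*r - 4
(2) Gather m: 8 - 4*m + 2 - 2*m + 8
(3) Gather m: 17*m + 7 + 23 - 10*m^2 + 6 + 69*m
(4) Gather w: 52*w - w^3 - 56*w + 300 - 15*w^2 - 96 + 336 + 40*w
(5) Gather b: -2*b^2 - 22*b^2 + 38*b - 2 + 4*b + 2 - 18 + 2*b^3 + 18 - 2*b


(1) = l^2 - l + r*(3 - l) - 6
(2) = 18 - 6*m
(3) = -10*m^2 + 86*m + 36
(4) = -w^3 - 15*w^2 + 36*w + 540
(5) = 2*b^3 - 24*b^2 + 40*b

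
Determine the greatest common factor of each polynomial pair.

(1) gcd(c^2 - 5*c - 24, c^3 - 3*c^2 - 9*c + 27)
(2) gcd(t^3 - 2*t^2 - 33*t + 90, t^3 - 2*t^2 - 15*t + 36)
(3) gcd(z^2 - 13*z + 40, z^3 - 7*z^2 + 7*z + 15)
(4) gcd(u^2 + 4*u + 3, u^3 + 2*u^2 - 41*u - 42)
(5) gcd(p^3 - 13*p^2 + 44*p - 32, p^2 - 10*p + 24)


(1) = gcd((c - 8)*(c + 3), (c - 3)^2*(c + 3)) = c + 3
(2) = t - 3
(3) = gcd((z - 8)*(z - 5), (z - 5)*(z - 3)*(z + 1)) = z - 5
(4) = u + 1
(5) = gcd((p - 8)*(p - 4)*(p - 1), (p - 6)*(p - 4)) = p - 4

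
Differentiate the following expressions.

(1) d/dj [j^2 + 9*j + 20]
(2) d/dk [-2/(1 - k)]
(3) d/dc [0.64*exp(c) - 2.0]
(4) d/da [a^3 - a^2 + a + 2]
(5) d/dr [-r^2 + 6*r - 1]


(1) = 2*j + 9
(2) = -2/(k - 1)^2
(3) = 0.64*exp(c)
(4) = 3*a^2 - 2*a + 1
(5) = 6 - 2*r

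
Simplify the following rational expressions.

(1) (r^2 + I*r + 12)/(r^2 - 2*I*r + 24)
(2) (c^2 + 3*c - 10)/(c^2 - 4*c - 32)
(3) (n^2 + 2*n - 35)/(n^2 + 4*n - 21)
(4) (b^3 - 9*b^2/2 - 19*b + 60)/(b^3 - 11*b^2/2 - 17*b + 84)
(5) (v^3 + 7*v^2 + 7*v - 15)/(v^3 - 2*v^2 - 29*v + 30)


(1) = (r - 3*I)/(r - 6*I)
(2) = (c^2 + 3*c - 10)/(c^2 - 4*c - 32)
(3) = (n - 5)/(n - 3)
(4) = (2*b - 5)/(2*b - 7)
(5) = (v + 3)/(v - 6)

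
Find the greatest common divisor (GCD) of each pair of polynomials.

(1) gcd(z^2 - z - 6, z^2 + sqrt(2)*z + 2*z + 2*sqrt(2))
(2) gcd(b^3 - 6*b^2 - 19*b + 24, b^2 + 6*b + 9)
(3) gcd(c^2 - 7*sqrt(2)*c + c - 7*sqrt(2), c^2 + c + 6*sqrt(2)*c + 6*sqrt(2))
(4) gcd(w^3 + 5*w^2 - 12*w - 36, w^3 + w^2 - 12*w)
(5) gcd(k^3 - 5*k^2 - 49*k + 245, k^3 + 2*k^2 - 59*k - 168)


(1) = z + 2
(2) = b + 3
(3) = gcd((c + 1)*(c - 7*sqrt(2)), (c + 1)*(c + 6*sqrt(2))) = c + 1
(4) = gcd((w - 3)*(w + 2)*(w + 6), w*(w - 3)*(w + 4)) = w - 3
(5) = gcd((k - 7)*(k - 5)*(k + 7), (k - 8)*(k + 3)*(k + 7)) = k + 7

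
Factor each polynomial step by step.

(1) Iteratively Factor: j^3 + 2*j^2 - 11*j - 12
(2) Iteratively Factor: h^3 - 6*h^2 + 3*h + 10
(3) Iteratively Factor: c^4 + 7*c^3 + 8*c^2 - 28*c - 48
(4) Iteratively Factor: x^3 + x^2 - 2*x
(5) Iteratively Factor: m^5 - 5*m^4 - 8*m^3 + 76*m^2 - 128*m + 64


(1) = (j + 4)*(j^2 - 2*j - 3) = (j + 1)*(j + 4)*(j - 3)
(2) = (h + 1)*(h^2 - 7*h + 10) = (h - 5)*(h + 1)*(h - 2)
(3) = (c + 3)*(c^3 + 4*c^2 - 4*c - 16) = (c - 2)*(c + 3)*(c^2 + 6*c + 8) = (c - 2)*(c + 2)*(c + 3)*(c + 4)
(4) = (x)*(x^2 + x - 2) = x*(x - 1)*(x + 2)
(5) = (m - 2)*(m^4 - 3*m^3 - 14*m^2 + 48*m - 32) = (m - 2)*(m - 1)*(m^3 - 2*m^2 - 16*m + 32) = (m - 4)*(m - 2)*(m - 1)*(m^2 + 2*m - 8) = (m - 4)*(m - 2)^2*(m - 1)*(m + 4)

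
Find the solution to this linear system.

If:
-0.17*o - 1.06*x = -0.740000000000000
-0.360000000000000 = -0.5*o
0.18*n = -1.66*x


Then:
n = -5.37
o = 0.72
x = 0.58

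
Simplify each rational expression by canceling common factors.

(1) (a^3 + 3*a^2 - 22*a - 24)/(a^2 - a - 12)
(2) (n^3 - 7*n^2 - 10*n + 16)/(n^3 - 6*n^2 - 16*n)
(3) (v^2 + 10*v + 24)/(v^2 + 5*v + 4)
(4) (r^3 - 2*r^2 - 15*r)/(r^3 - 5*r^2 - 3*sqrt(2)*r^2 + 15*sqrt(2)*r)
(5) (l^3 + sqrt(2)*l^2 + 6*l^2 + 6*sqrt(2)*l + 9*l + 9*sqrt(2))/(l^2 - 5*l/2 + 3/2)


(1) = (a^2 + 7*a + 6)/(a + 3)
(2) = (n - 1)/n
(3) = (v + 6)/(v + 1)
(4) = (r + 3)/(r - 3*sqrt(2))
(5) = (2*l^3 + l^2*(2*sqrt(2) + 12) + l*(12*sqrt(2) + 18) + 18*sqrt(2))/(2*l^2 - 5*l + 3)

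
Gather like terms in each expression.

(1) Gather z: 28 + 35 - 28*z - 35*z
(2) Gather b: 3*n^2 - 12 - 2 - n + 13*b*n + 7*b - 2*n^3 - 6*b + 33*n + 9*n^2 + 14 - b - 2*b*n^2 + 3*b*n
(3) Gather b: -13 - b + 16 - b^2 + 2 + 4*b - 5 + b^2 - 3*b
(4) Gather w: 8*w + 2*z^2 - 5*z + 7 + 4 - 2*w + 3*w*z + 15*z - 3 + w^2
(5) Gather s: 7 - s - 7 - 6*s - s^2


(1) = 63 - 63*z
(2) = b*(-2*n^2 + 16*n) - 2*n^3 + 12*n^2 + 32*n
(3) = 0
(4) = w^2 + w*(3*z + 6) + 2*z^2 + 10*z + 8
(5) = -s^2 - 7*s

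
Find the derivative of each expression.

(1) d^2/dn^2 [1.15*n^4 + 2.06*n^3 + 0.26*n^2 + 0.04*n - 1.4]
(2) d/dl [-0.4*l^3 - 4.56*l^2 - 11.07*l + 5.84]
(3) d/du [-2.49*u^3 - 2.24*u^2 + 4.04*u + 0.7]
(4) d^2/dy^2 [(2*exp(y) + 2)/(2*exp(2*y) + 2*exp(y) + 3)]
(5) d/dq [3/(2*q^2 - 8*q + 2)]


(1) = 13.8*n^2 + 12.36*n + 0.52
(2) = -1.2*l^2 - 9.12*l - 11.07
(3) = -7.47*u^2 - 4.48*u + 4.04
(4) = (8*exp(4*y) + 24*exp(3*y) - 48*exp(2*y) - 52*exp(y) + 6)*exp(y)/(8*exp(6*y) + 24*exp(5*y) + 60*exp(4*y) + 80*exp(3*y) + 90*exp(2*y) + 54*exp(y) + 27)
(5) = 3*(2 - q)/(q^2 - 4*q + 1)^2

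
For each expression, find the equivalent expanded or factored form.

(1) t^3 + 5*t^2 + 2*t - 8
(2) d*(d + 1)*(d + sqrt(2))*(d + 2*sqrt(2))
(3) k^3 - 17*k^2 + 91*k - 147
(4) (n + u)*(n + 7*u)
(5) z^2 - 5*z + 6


(1) = (t - 1)*(t + 2)*(t + 4)
(2) = d^4 + d^3 + 3*sqrt(2)*d^3 + 4*d^2 + 3*sqrt(2)*d^2 + 4*d
(3) = (k - 7)^2*(k - 3)
(4) = n^2 + 8*n*u + 7*u^2
(5) = (z - 3)*(z - 2)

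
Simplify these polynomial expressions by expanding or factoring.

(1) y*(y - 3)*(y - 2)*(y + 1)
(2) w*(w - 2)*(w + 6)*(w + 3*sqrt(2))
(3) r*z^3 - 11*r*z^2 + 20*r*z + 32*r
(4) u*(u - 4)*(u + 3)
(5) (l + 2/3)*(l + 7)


(1) = y^4 - 4*y^3 + y^2 + 6*y
(2) = w^4 + 4*w^3 + 3*sqrt(2)*w^3 - 12*w^2 + 12*sqrt(2)*w^2 - 36*sqrt(2)*w
(3) = (z - 8)*(z - 4)*(r*z + r)
(4) = u^3 - u^2 - 12*u
(5) = l^2 + 23*l/3 + 14/3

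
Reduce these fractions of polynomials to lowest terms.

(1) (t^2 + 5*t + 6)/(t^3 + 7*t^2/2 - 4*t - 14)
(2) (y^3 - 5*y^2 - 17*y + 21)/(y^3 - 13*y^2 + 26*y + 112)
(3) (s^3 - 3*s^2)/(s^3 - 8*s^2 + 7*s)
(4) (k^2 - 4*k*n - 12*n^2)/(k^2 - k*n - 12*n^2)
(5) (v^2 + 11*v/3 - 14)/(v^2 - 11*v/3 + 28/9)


(1) = (2*t + 6)/(2*t^2 + 3*t - 14)
(2) = (y^2 + 2*y - 3)/(y^2 - 6*y - 16)
(3) = (s^2 - 3*s)/(s^2 - 8*s + 7)
(4) = (k^2 - 4*k*n - 12*n^2)/(k^2 - k*n - 12*n^2)
(5) = (3*v + 18)/(3*v - 4)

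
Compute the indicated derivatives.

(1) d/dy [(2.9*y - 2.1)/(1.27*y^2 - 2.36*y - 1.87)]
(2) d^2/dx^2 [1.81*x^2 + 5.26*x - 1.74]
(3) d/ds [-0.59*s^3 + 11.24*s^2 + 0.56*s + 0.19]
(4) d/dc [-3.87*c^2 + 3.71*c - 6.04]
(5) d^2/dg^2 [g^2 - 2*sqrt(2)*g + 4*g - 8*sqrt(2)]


(1) = (-3.683*y^2 + 5.334*y - 10.379)/(1.6129*y^4 - 5.9944*y^3 + 0.8198*y^2 + 8.8264*y + 3.4969)
(2) = 3.62000000000000
(3) = -1.77*s^2 + 22.48*s + 0.56
(4) = 3.71 - 7.74*c
(5) = 2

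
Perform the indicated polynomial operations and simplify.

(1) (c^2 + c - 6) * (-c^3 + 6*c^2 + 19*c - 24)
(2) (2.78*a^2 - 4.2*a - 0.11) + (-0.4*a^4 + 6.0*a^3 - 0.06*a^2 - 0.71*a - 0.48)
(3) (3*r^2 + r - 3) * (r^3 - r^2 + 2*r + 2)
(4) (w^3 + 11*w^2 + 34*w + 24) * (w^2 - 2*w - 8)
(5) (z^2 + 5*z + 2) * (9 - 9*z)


(1) = -c^5 + 5*c^4 + 31*c^3 - 41*c^2 - 138*c + 144
(2) = -0.4*a^4 + 6.0*a^3 + 2.72*a^2 - 4.91*a - 0.59
(3) = 3*r^5 - 2*r^4 + 2*r^3 + 11*r^2 - 4*r - 6
(4) = w^5 + 9*w^4 + 4*w^3 - 132*w^2 - 320*w - 192
(5) = -9*z^3 - 36*z^2 + 27*z + 18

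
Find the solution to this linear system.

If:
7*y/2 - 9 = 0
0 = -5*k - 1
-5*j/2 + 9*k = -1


Then:
j = -8/25
k = -1/5
y = 18/7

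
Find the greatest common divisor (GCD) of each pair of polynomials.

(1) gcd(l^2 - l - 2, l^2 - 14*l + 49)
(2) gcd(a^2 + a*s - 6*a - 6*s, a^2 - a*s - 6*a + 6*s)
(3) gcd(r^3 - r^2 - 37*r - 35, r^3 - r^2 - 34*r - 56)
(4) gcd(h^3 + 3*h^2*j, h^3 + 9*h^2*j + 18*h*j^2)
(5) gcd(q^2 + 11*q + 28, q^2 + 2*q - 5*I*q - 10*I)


(1) = gcd((l - 2)*(l + 1), (l - 7)^2) = 1
(2) = a - 6
(3) = gcd((r - 7)*(r + 1)*(r + 5), (r - 7)*(r + 2)*(r + 4)) = r - 7
(4) = h^2 + 3*h*j
(5) = 1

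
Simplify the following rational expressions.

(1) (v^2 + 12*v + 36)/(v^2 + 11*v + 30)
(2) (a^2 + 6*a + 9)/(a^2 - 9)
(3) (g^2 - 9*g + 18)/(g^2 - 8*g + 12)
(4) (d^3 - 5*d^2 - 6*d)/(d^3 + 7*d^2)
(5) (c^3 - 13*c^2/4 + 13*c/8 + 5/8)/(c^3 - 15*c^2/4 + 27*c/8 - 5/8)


(1) = (v + 6)/(v + 5)
(2) = (a + 3)/(a - 3)
(3) = (g - 3)/(g - 2)
(4) = (d^2 - 5*d - 6)/(d^2 + 7*d)
(5) = (4*c + 1)/(4*c - 1)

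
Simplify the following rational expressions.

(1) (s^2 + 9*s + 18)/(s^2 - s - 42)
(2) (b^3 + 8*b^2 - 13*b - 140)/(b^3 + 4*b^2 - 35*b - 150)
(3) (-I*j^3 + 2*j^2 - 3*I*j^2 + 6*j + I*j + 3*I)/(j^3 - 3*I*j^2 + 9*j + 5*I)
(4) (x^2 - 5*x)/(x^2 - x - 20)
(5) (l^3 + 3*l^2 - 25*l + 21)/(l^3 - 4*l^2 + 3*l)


(1) = (s + 3)/(s - 7)
(2) = (b^2 + 3*b - 28)/(b^2 - b - 30)
(3) = (-I*j - 3*I)/(j - 5*I)
(4) = x/(x + 4)
(5) = (l + 7)/l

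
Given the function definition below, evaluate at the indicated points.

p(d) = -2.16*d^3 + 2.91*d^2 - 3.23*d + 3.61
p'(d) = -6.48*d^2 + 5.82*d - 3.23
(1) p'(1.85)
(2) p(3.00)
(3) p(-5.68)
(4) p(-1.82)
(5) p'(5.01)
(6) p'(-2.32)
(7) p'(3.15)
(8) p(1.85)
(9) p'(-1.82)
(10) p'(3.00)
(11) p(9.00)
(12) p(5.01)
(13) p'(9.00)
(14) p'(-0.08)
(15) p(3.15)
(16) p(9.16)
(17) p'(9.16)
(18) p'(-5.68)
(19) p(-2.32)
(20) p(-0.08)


(1) = -14.64
(2) = -38.21
(3) = 511.66
(4) = 32.15
(5) = -136.72
(6) = -51.61
(7) = -49.19
(8) = -6.08
(9) = -35.29
(10) = -44.09
(11) = -1364.39
(12) = -211.15
(13) = -475.73
(14) = -3.74
(15) = -45.20
(16) = -1441.93
(17) = -493.63
(18) = -245.35
(19) = 53.74
(20) = 3.89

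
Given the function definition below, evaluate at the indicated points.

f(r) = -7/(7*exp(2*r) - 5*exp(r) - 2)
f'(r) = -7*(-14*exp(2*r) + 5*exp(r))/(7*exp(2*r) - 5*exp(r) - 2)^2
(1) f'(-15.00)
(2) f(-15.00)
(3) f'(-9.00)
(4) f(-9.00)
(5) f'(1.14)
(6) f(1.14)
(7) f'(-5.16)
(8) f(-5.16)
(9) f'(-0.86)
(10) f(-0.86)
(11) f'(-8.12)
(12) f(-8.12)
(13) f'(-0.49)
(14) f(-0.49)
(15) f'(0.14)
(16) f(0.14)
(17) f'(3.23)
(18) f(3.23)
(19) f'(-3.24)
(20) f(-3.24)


(1) = -0.00
(2) = 3.50
(3) = -0.00
(4) = 3.50
(5) = 0.33
(6) = -0.14
(7) = -0.05
(8) = 3.45
(9) = 0.33
(10) = 2.45
(11) = -0.00
(12) = 3.50
(13) = 2.58
(14) = 2.87
(15) = 39.18
(16) = -4.63
(17) = 0.00
(18) = -0.00
(19) = -0.26
(20) = 3.20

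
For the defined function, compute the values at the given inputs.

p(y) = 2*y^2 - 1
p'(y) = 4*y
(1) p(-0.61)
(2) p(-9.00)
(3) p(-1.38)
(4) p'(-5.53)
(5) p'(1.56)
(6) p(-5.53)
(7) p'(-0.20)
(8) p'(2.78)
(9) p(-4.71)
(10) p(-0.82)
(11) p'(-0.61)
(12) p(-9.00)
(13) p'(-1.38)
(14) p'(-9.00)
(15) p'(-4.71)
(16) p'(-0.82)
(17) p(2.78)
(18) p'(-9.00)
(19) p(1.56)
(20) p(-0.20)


(1) = -0.26
(2) = 161.00
(3) = 2.81
(4) = -22.12
(5) = 6.24
(6) = 60.16
(7) = -0.80
(8) = 11.12
(9) = 43.37
(10) = 0.34
(11) = -2.44
(12) = 161.00
(13) = -5.52
(14) = -36.00
(15) = -18.84
(16) = -3.28
(17) = 14.46
(18) = -36.00
(19) = 3.87
(20) = -0.92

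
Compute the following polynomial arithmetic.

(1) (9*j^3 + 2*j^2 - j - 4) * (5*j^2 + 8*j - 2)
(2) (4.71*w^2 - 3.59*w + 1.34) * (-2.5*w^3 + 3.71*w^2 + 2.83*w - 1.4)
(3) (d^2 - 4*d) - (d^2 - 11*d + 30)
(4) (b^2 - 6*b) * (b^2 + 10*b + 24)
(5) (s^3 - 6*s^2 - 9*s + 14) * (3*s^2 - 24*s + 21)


(1) = 45*j^5 + 82*j^4 - 7*j^3 - 32*j^2 - 30*j + 8
(2) = -11.775*w^5 + 26.4491*w^4 - 3.3396*w^3 - 11.7823*w^2 + 8.8182*w - 1.876
(3) = 7*d - 30
(4) = b^4 + 4*b^3 - 36*b^2 - 144*b
(5) = 3*s^5 - 42*s^4 + 138*s^3 + 132*s^2 - 525*s + 294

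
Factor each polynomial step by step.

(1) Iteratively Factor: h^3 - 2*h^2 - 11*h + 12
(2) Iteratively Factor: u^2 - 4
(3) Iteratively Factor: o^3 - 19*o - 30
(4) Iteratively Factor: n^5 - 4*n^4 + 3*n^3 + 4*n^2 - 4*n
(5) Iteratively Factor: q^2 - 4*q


(1) = (h + 3)*(h^2 - 5*h + 4) = (h - 1)*(h + 3)*(h - 4)
(2) = (u + 2)*(u - 2)
(3) = (o + 3)*(o^2 - 3*o - 10) = (o - 5)*(o + 3)*(o + 2)
(4) = (n)*(n^4 - 4*n^3 + 3*n^2 + 4*n - 4) = n*(n - 1)*(n^3 - 3*n^2 + 4) = n*(n - 2)*(n - 1)*(n^2 - n - 2) = n*(n - 2)^2*(n - 1)*(n + 1)
(5) = (q - 4)*(q)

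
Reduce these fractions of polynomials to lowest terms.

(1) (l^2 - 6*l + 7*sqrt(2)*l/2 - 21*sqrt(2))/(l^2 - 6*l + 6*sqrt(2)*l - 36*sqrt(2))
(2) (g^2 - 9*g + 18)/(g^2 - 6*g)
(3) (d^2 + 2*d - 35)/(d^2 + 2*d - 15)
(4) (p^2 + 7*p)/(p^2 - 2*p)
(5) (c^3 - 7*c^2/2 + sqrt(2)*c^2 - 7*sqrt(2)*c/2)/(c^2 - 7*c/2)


(1) = (2*l + 7*sqrt(2))/(2*l + 12*sqrt(2))
(2) = (g - 3)/g
(3) = (d^2 + 2*d - 35)/(d^2 + 2*d - 15)
(4) = (p + 7)/(p - 2)
(5) = c + sqrt(2)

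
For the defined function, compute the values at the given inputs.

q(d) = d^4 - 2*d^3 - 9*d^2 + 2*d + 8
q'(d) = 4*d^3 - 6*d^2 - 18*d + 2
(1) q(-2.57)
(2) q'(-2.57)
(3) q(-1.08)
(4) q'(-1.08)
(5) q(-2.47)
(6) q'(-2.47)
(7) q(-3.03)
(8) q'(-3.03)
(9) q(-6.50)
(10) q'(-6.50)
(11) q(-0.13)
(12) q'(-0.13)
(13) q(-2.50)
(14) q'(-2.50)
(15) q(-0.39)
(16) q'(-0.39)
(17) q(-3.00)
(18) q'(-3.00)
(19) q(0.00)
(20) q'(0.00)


(1) = 20.99
(2) = -59.27
(3) = -0.78
(4) = 9.40
(5) = 15.51
(6) = -50.42
(7) = 59.24
(8) = -109.82
(9) = 1949.06
(10) = -1233.00
(11) = 7.59
(12) = 4.23
(13) = 17.06
(14) = -53.00
(15) = 5.99
(16) = 7.87
(17) = 56.00
(18) = -106.00
(19) = 8.00
(20) = 2.00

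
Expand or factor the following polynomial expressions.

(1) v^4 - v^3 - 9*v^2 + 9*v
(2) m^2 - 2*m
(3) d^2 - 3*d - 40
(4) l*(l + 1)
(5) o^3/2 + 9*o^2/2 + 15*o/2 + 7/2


(1) = v*(v - 3)*(v - 1)*(v + 3)
(2) = m*(m - 2)
(3) = (d - 8)*(d + 5)
(4) = l^2 + l
(5) = (o/2 + 1/2)*(o + 1)*(o + 7)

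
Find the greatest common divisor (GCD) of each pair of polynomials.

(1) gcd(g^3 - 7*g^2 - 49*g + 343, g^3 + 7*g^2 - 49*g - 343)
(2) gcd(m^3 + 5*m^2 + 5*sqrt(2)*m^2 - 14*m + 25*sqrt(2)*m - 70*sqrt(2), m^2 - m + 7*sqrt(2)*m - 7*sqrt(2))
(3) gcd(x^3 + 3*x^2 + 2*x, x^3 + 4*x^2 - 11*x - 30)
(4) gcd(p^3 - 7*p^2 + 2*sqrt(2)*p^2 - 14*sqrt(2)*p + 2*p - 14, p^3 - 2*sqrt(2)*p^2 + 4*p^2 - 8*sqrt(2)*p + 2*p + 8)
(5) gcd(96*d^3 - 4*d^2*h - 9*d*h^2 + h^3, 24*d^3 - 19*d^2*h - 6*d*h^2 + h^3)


(1) = gcd((g - 7)^2*(g + 7), (g - 7)*(g + 7)^2) = g^2 - 49
(2) = gcd((m - 2)*(m + 7)*(m + 5*sqrt(2)), (m - 1)*(m + 7*sqrt(2))) = 1
(3) = x + 2
(4) = 1
(5) = 24*d^2 + 5*d*h - h^2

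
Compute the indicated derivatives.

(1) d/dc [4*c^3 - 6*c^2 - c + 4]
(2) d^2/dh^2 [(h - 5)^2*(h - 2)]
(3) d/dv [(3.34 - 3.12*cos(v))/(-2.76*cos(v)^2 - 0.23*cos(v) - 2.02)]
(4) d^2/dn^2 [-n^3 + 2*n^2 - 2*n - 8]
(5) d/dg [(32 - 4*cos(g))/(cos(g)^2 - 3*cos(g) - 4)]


(1) = 12*c^2 - 12*c - 1
(2) = 6*h - 24
(3) = (8.6112*cos(v)^2 - 18.4368*cos(v) - 7.0706)*sin(v)/(7.6176*cos(v)^4 + 1.2696*cos(v)^3 + 11.2033*cos(v)^2 + 0.9292*cos(v) + 4.0804)
(4) = 4 - 6*n
(5) = 4*(sin(g)^2 + 16*cos(g) - 29)*sin(g)/((cos(g) - 4)^2*(cos(g) + 1)^2)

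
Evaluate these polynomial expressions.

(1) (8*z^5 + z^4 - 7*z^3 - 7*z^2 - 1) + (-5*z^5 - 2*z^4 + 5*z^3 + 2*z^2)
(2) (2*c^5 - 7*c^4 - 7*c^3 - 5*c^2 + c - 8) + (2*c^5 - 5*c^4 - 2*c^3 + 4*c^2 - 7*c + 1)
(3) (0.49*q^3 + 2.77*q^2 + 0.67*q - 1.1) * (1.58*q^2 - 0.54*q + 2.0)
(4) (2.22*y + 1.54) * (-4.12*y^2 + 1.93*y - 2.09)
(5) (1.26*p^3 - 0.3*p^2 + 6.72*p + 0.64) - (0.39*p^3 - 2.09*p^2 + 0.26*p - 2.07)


(1) = 3*z^5 - z^4 - 2*z^3 - 5*z^2 - 1
(2) = 4*c^5 - 12*c^4 - 9*c^3 - c^2 - 6*c - 7
(3) = 0.7742*q^5 + 4.112*q^4 + 0.5428*q^3 + 3.4402*q^2 + 1.934*q - 2.2
(4) = -9.1464*y^3 - 2.0602*y^2 - 1.6676*y - 3.2186
(5) = 0.87*p^3 + 1.79*p^2 + 6.46*p + 2.71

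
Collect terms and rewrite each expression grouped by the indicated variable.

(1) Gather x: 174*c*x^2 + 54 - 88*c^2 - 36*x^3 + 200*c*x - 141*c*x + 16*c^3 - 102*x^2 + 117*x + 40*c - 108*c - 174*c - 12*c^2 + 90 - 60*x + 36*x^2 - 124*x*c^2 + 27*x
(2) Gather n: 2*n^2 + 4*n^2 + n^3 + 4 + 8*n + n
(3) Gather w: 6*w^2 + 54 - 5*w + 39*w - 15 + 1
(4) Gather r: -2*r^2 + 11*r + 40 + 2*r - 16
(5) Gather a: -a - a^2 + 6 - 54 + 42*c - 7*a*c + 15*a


(1) = 16*c^3 - 100*c^2 - 242*c - 36*x^3 + x^2*(174*c - 66) + x*(-124*c^2 + 59*c + 84) + 144
(2) = n^3 + 6*n^2 + 9*n + 4
(3) = 6*w^2 + 34*w + 40
(4) = -2*r^2 + 13*r + 24
(5) = -a^2 + a*(14 - 7*c) + 42*c - 48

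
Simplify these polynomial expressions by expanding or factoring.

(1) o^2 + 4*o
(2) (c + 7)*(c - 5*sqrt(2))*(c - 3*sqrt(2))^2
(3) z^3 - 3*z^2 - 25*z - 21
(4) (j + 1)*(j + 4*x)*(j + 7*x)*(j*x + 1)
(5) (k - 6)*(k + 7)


(1) = o*(o + 4)
(2) = c^4 - 11*sqrt(2)*c^3 + 7*c^3 - 77*sqrt(2)*c^2 + 78*c^2 - 90*sqrt(2)*c + 546*c - 630*sqrt(2)
(3) = (z - 7)*(z + 1)*(z + 3)
(4) = j^4*x + 11*j^3*x^2 + j^3*x + j^3 + 28*j^2*x^3 + 11*j^2*x^2 + 11*j^2*x + j^2 + 28*j*x^3 + 28*j*x^2 + 11*j*x + 28*x^2
(5) = k^2 + k - 42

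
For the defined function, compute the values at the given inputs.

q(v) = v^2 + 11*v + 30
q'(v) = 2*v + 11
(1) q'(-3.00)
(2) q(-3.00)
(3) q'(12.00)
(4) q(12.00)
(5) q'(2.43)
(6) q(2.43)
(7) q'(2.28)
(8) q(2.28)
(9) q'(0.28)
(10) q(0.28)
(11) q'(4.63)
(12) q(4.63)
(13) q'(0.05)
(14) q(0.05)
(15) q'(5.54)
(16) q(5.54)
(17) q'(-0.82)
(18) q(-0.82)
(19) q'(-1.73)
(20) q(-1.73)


(1) = 5.00
(2) = 6.00
(3) = 35.00
(4) = 306.00
(5) = 15.86
(6) = 62.63
(7) = 15.56
(8) = 60.28
(9) = 11.56
(10) = 33.16
(11) = 20.26
(12) = 102.37
(13) = 11.10
(14) = 30.55
(15) = 22.08
(16) = 121.63
(17) = 9.36
(18) = 21.65
(19) = 7.54
(20) = 13.96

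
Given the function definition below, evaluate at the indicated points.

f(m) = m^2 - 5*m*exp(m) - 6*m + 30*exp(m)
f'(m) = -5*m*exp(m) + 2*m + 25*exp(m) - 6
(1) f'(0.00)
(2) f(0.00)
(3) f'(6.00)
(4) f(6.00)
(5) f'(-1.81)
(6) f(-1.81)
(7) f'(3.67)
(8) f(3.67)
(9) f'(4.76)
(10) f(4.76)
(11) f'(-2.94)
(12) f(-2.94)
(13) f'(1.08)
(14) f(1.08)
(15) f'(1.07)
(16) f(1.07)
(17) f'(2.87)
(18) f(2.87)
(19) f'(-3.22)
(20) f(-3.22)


(1) = 19.00
(2) = 30.00
(3) = -2011.14
(4) = 0.00
(5) = -4.05
(6) = 20.53
(7) = 262.37
(8) = 448.73
(9) = 143.62
(10) = 717.92
(11) = -9.78
(12) = 28.65
(13) = 53.88
(14) = 67.13
(15) = 53.43
(16) = 66.59
(17) = 187.57
(18) = 267.04
(19) = -10.80
(20) = 31.53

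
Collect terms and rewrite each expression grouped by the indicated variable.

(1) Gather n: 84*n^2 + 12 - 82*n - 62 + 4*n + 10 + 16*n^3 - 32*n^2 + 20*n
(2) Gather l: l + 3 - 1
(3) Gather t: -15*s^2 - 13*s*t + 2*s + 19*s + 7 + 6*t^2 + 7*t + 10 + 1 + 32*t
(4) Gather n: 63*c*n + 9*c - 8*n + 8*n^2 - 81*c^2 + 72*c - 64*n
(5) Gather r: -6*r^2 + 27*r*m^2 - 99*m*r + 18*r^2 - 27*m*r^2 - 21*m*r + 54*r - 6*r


(1) = 16*n^3 + 52*n^2 - 58*n - 40
(2) = l + 2
(3) = -15*s^2 + 21*s + 6*t^2 + t*(39 - 13*s) + 18
(4) = -81*c^2 + 81*c + 8*n^2 + n*(63*c - 72)
(5) = r^2*(12 - 27*m) + r*(27*m^2 - 120*m + 48)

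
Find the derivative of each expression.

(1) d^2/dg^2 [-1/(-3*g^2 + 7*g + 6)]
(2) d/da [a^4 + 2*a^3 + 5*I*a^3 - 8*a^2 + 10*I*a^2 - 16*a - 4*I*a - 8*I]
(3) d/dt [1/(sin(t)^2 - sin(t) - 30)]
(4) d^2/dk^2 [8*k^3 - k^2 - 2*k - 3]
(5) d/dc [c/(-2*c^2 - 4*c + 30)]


(1) = 2*(9*g^2 - 21*g - (6*g - 7)^2 - 18)/(-3*g^2 + 7*g + 6)^3
(2) = 4*a^3 + a^2*(6 + 15*I) + a*(-16 + 20*I) - 16 - 4*I
(3) = (1 - 2*sin(t))*cos(t)/(sin(t) + cos(t)^2 + 29)^2
(4) = 48*k - 2
(5) = (c^2 + 15)/(2*(c^4 + 4*c^3 - 26*c^2 - 60*c + 225))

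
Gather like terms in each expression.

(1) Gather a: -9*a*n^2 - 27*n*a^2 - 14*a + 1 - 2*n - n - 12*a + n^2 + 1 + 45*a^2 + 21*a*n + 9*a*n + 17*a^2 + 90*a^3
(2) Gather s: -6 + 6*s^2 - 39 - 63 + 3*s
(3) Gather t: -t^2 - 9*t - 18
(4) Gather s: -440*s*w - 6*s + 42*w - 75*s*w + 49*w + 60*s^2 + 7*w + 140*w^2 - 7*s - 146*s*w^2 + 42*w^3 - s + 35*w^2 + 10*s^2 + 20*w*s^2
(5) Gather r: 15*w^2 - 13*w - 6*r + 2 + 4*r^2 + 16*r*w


(1) = 90*a^3 + a^2*(62 - 27*n) + a*(-9*n^2 + 30*n - 26) + n^2 - 3*n + 2
(2) = 6*s^2 + 3*s - 108
(3) = -t^2 - 9*t - 18
(4) = s^2*(20*w + 70) + s*(-146*w^2 - 515*w - 14) + 42*w^3 + 175*w^2 + 98*w
(5) = 4*r^2 + r*(16*w - 6) + 15*w^2 - 13*w + 2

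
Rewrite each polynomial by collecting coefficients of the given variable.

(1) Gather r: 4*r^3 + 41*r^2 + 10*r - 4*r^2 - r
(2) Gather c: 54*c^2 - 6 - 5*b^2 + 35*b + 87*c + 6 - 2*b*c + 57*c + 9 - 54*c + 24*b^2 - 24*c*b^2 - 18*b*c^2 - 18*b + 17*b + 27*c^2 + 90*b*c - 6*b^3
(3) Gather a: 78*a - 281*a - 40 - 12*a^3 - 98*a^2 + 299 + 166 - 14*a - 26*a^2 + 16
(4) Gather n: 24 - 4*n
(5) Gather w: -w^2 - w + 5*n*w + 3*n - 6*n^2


(1) = 4*r^3 + 37*r^2 + 9*r
(2) = -6*b^3 + 19*b^2 + 34*b + c^2*(81 - 18*b) + c*(-24*b^2 + 88*b + 90) + 9
(3) = -12*a^3 - 124*a^2 - 217*a + 441
(4) = 24 - 4*n
(5) = -6*n^2 + 3*n - w^2 + w*(5*n - 1)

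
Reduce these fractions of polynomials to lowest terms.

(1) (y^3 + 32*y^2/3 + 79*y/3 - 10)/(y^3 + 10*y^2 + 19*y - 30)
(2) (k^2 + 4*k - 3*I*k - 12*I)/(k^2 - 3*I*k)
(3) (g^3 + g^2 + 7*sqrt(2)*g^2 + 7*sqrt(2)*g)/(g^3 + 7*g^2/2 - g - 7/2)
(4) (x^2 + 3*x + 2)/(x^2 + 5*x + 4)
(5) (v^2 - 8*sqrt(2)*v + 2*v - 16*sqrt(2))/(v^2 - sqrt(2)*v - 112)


(1) = (3*y - 1)/(3*y - 3)
(2) = (k + 4)/k
(3) = (2*g^2 + 14*sqrt(2)*g)/(2*g^2 + 5*g - 7)
(4) = (x + 2)/(x + 4)
(5) = (v + 2)/(v + 7*sqrt(2))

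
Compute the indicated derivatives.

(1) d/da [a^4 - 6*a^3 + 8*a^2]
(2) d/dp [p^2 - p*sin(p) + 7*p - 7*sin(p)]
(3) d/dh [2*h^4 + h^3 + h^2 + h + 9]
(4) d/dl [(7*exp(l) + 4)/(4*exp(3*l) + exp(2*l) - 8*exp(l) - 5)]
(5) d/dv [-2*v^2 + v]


(1) = 2*a*(2*a^2 - 9*a + 8)
(2) = -p*cos(p) + 2*p - sin(p) - 7*cos(p) + 7
(3) = 8*h^3 + 3*h^2 + 2*h + 1
(4) = (-2*(7*exp(l) + 4)*(6*exp(2*l) + exp(l) - 4) + 28*exp(3*l) + 7*exp(2*l) - 56*exp(l) - 35)*exp(l)/(4*exp(3*l) + exp(2*l) - 8*exp(l) - 5)^2
(5) = 1 - 4*v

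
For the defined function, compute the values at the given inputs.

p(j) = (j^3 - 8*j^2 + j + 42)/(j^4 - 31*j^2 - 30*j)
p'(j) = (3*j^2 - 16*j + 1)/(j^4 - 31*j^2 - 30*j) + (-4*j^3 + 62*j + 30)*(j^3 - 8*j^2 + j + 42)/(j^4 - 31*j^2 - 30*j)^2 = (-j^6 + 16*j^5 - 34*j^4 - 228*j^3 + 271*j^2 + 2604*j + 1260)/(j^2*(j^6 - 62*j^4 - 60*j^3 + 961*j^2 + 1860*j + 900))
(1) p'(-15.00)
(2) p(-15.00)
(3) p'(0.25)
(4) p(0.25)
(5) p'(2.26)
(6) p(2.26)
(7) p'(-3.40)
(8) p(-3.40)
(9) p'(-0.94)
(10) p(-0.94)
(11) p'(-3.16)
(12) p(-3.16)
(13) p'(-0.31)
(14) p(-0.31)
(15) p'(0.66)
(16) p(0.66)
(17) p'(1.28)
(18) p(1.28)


(1) = -0.01
(2) = -0.12
(3) = 21.62
(4) = -4.43
(5) = 0.15
(6) = -0.07
(7) = -0.59
(8) = 0.76
(9) = -315.95
(10) = 20.87
(11) = -0.49
(12) = 0.63
(13) = 12.11
(14) = 6.46
(15) = 2.76
(16) = -1.19
(17) = 0.60
(18) = -0.37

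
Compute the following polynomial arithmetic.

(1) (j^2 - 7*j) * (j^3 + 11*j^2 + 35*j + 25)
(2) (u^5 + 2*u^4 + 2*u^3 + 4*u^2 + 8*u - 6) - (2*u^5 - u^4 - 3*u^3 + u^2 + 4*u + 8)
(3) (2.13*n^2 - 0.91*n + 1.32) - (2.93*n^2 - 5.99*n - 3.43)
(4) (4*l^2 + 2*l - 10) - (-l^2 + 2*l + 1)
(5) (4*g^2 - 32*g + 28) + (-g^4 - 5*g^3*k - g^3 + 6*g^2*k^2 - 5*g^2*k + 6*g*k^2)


(1) = j^5 + 4*j^4 - 42*j^3 - 220*j^2 - 175*j
(2) = -u^5 + 3*u^4 + 5*u^3 + 3*u^2 + 4*u - 14
(3) = -0.8*n^2 + 5.08*n + 4.75
(4) = 5*l^2 - 11
(5) = -g^4 - 5*g^3*k - g^3 + 6*g^2*k^2 - 5*g^2*k + 4*g^2 + 6*g*k^2 - 32*g + 28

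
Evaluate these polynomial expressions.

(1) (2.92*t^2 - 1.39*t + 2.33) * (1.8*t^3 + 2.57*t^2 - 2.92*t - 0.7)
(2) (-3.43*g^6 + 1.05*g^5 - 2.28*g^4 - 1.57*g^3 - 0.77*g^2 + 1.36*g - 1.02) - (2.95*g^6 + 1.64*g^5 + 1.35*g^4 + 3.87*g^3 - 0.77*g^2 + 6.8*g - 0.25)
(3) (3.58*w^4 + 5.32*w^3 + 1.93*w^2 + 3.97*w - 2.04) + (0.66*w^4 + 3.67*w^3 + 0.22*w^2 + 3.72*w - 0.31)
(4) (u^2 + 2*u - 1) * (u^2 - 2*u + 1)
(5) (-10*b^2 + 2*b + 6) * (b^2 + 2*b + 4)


(1) = 5.256*t^5 + 5.0024*t^4 - 7.9047*t^3 + 8.0029*t^2 - 5.8306*t - 1.631
(2) = -6.38*g^6 - 0.59*g^5 - 3.63*g^4 - 5.44*g^3 - 5.44*g - 0.77
(3) = 4.24*w^4 + 8.99*w^3 + 2.15*w^2 + 7.69*w - 2.35
(4) = u^4 - 4*u^2 + 4*u - 1
(5) = -10*b^4 - 18*b^3 - 30*b^2 + 20*b + 24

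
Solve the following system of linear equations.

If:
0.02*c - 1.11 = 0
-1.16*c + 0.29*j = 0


Then:
c = 55.50
j = 222.00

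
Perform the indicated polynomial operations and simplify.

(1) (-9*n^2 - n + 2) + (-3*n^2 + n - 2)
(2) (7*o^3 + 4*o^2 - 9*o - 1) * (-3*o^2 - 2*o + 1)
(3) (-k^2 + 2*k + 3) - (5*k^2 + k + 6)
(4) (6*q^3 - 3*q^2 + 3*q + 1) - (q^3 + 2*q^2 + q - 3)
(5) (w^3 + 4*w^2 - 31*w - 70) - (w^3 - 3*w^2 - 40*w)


(1) = -12*n^2
(2) = -21*o^5 - 26*o^4 + 26*o^3 + 25*o^2 - 7*o - 1
(3) = -6*k^2 + k - 3
(4) = 5*q^3 - 5*q^2 + 2*q + 4
(5) = 7*w^2 + 9*w - 70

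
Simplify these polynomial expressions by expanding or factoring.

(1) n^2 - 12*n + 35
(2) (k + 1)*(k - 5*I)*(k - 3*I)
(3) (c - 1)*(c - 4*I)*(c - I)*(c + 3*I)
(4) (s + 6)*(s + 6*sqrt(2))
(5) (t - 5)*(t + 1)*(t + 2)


(1) = (n - 7)*(n - 5)
(2) = k^3 + k^2 - 8*I*k^2 - 15*k - 8*I*k - 15
(3) = c^4 - c^3 - 2*I*c^3 + 11*c^2 + 2*I*c^2 - 11*c - 12*I*c + 12*I
(4) = s^2 + 6*s + 6*sqrt(2)*s + 36*sqrt(2)
(5) = t^3 - 2*t^2 - 13*t - 10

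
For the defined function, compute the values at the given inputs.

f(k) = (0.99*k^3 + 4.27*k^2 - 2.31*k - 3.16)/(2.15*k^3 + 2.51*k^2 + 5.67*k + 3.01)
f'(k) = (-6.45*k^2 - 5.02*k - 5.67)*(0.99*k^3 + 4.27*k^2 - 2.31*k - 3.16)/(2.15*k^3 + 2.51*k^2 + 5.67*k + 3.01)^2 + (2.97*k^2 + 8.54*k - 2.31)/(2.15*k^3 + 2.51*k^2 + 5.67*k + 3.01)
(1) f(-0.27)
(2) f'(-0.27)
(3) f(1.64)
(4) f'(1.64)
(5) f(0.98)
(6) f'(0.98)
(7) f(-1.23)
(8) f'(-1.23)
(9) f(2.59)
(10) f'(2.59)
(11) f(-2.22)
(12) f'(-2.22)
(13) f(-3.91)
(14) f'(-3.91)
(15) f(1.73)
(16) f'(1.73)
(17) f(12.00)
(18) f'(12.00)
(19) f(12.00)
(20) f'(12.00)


(1) = -1.39
(2) = 1.38
(3) = 0.31
(4) = 0.35
(5) = -0.03
(6) = 0.72
(7) = -1.03
(8) = -0.29
(9) = 0.51
(10) = 0.11
(11) = -0.59
(12) = -0.43
(13) = -0.11
(14) = -0.17
(15) = 0.34
(16) = 0.31
(17) = 0.55
(18) = -0.01
(19) = 0.55
(20) = -0.01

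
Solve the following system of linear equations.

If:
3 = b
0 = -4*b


Then:
No Solution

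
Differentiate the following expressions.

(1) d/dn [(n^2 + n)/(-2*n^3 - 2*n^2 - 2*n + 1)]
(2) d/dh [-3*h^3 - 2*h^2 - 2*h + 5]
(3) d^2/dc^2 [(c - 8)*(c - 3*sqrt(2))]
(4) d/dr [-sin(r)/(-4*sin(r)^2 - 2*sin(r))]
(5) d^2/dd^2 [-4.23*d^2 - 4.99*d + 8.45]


(1) = (2*n^4 + 4*n^3 + 2*n + 1)/(4*n^6 + 8*n^5 + 12*n^4 + 4*n^3 - 4*n + 1)
(2) = -9*h^2 - 4*h - 2
(3) = 2
(4) = -cos(r)/(2*sin(r) + 1)^2
(5) = -8.46000000000000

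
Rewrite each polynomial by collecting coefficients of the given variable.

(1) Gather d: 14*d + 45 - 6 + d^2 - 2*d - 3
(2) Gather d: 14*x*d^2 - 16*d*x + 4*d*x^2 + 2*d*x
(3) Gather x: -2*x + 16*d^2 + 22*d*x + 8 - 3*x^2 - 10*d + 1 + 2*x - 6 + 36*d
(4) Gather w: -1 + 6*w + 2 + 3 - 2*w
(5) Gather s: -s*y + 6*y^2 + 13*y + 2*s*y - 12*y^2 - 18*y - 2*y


(1) = d^2 + 12*d + 36
(2) = 14*d^2*x + d*(4*x^2 - 14*x)
(3) = 16*d^2 + 22*d*x + 26*d - 3*x^2 + 3
(4) = 4*w + 4
(5) = s*y - 6*y^2 - 7*y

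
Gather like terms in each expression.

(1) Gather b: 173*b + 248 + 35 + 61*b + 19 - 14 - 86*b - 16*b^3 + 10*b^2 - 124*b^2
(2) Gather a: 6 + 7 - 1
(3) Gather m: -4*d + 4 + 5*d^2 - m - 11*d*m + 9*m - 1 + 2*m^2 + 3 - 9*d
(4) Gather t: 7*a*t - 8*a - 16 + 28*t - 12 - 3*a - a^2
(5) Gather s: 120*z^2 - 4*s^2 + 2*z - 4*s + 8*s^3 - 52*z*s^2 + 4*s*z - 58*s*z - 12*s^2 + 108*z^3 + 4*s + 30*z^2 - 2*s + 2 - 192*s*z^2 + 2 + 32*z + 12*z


(1) = -16*b^3 - 114*b^2 + 148*b + 288
(2) = 12
(3) = 5*d^2 - 13*d + 2*m^2 + m*(8 - 11*d) + 6
(4) = -a^2 - 11*a + t*(7*a + 28) - 28
(5) = 8*s^3 + s^2*(-52*z - 16) + s*(-192*z^2 - 54*z - 2) + 108*z^3 + 150*z^2 + 46*z + 4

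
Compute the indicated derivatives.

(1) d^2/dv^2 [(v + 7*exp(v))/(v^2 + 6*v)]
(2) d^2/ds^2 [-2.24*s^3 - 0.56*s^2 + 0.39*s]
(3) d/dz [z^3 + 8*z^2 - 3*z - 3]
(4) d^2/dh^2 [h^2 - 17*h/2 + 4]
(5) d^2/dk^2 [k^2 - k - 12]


(1) = (7*v^4*exp(v) + 56*v^3*exp(v) + 2*v^3 + 42*v^2*exp(v) - 252*v*exp(v) + 504*exp(v))/(v^3*(v^3 + 18*v^2 + 108*v + 216))
(2) = -13.44*s - 1.12
(3) = 3*z^2 + 16*z - 3
(4) = 2
(5) = 2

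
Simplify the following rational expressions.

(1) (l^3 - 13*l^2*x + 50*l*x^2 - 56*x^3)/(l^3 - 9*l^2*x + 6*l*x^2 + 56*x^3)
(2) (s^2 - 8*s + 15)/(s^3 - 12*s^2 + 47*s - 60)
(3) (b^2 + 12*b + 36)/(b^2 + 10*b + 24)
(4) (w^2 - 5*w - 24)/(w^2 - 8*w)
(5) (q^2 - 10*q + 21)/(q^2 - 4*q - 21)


(1) = (l - 2*x)/(l + 2*x)
(2) = 1/(s - 4)
(3) = (b + 6)/(b + 4)
(4) = (w + 3)/w
(5) = (q - 3)/(q + 3)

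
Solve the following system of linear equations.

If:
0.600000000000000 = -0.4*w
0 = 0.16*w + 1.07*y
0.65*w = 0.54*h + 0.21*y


Then:
h = -1.89
w = -1.50
y = 0.22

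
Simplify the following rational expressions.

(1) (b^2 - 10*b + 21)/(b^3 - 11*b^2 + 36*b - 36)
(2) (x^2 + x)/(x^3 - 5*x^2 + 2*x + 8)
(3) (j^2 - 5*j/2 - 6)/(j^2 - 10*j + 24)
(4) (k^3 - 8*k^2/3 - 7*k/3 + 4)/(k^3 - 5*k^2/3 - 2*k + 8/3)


(1) = (b - 7)/(b^2 - 8*b + 12)
(2) = x/(x^2 - 6*x + 8)
(3) = (2*j + 3)/(2*j - 12)
(4) = (k - 3)/(k - 2)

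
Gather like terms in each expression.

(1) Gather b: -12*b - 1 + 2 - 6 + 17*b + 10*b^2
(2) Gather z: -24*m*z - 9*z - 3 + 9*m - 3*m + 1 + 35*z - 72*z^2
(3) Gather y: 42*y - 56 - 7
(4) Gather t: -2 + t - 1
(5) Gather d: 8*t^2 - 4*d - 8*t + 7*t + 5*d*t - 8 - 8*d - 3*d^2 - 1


(1) = 10*b^2 + 5*b - 5
(2) = 6*m - 72*z^2 + z*(26 - 24*m) - 2
(3) = 42*y - 63
(4) = t - 3
(5) = -3*d^2 + d*(5*t - 12) + 8*t^2 - t - 9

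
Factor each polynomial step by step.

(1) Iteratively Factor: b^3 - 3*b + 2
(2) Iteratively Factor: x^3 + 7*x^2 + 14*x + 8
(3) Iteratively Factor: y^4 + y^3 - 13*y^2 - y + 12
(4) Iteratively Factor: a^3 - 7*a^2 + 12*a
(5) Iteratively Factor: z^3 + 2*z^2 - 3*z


(1) = (b - 1)*(b^2 + b - 2) = (b - 1)^2*(b + 2)
(2) = (x + 4)*(x^2 + 3*x + 2) = (x + 2)*(x + 4)*(x + 1)
(3) = (y - 1)*(y^3 + 2*y^2 - 11*y - 12) = (y - 3)*(y - 1)*(y^2 + 5*y + 4) = (y - 3)*(y - 1)*(y + 1)*(y + 4)
(4) = (a - 4)*(a^2 - 3*a) = a*(a - 4)*(a - 3)
(5) = (z + 3)*(z^2 - z) = (z - 1)*(z + 3)*(z)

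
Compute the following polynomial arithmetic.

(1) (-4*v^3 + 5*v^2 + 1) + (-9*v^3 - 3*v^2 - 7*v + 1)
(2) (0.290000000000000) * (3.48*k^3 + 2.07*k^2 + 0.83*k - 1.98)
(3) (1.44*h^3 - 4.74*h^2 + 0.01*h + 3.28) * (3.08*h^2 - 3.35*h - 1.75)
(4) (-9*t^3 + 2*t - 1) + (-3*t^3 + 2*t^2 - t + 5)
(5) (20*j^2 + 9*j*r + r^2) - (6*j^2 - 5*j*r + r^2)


(1) = -13*v^3 + 2*v^2 - 7*v + 2
(2) = 1.0092*k^3 + 0.6003*k^2 + 0.2407*k - 0.5742
(3) = 4.4352*h^5 - 19.4232*h^4 + 13.3898*h^3 + 18.3639*h^2 - 11.0055*h - 5.74
(4) = -12*t^3 + 2*t^2 + t + 4
(5) = 14*j^2 + 14*j*r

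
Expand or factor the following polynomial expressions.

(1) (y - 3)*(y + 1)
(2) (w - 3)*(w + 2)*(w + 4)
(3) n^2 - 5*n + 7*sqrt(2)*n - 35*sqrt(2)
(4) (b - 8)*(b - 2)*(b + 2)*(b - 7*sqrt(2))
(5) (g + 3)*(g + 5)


(1) = y^2 - 2*y - 3
(2) = w^3 + 3*w^2 - 10*w - 24
(3) = (n - 5)*(n + 7*sqrt(2))
(4) = b^4 - 7*sqrt(2)*b^3 - 8*b^3 - 4*b^2 + 56*sqrt(2)*b^2 + 32*b + 28*sqrt(2)*b - 224*sqrt(2)
(5) = g^2 + 8*g + 15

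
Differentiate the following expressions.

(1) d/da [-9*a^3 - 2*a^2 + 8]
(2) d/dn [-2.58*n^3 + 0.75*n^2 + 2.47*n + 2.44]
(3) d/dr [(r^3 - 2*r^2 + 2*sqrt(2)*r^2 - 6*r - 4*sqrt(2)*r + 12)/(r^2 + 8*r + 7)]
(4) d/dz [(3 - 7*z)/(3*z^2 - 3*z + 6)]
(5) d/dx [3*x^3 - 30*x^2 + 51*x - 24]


(1) = a*(-27*a - 4)
(2) = -7.74*n^2 + 1.5*n + 2.47
(3) = (r^4 + 16*r^3 + 11*r^2 + 20*sqrt(2)*r^2 - 52*r + 28*sqrt(2)*r - 138 - 28*sqrt(2))/(r^4 + 16*r^3 + 78*r^2 + 112*r + 49)
(4) = (-7*z^2 + 7*z + (2*z - 1)*(7*z - 3) - 14)/(3*(z^2 - z + 2)^2)
(5) = 9*x^2 - 60*x + 51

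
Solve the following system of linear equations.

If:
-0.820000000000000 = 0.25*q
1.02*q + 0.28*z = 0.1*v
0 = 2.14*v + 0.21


Then:
q = -3.28
v = -0.10
z = 11.91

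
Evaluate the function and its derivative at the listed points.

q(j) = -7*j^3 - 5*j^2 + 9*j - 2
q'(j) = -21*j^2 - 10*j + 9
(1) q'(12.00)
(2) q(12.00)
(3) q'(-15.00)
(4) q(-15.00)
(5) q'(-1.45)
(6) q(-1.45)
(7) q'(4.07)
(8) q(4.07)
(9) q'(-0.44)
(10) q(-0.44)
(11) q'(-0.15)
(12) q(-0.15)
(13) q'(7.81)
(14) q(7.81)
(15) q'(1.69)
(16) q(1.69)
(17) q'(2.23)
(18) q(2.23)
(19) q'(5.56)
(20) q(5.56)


(1) = -3135.00
(2) = -12710.00
(3) = -4566.00
(4) = 22363.00
(5) = -20.65
(6) = -4.22
(7) = -379.56
(8) = -520.13
(9) = 9.33
(10) = -6.33
(11) = 10.03
(12) = -3.44
(13) = -1350.02
(14) = -3571.35
(15) = -67.88
(16) = -34.86
(17) = -117.73
(18) = -84.42
(19) = -695.79
(20) = -1309.69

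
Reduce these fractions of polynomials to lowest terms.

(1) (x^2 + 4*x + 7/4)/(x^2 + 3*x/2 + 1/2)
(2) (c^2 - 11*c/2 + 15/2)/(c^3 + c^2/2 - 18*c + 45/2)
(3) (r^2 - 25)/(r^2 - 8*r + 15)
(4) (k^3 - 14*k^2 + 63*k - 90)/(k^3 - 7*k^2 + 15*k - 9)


(1) = (2*x + 7)/(2*x + 2)
(2) = (2*c - 5)/(2*c^2 + 7*c - 15)
(3) = (r + 5)/(r - 3)
(4) = (k^2 - 11*k + 30)/(k^2 - 4*k + 3)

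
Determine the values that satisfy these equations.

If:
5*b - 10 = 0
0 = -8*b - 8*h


Then:
b = 2
h = -2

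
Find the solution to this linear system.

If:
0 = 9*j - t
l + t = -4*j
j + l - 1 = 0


Then:
j = -1/12
l = 13/12
t = -3/4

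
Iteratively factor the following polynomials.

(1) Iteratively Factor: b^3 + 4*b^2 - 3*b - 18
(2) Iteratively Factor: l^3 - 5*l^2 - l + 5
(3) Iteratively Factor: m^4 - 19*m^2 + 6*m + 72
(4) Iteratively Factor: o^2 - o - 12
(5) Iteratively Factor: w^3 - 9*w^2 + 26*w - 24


(1) = (b - 2)*(b^2 + 6*b + 9) = (b - 2)*(b + 3)*(b + 3)
(2) = (l + 1)*(l^2 - 6*l + 5) = (l - 1)*(l + 1)*(l - 5)
(3) = (m + 2)*(m^3 - 2*m^2 - 15*m + 36) = (m + 2)*(m + 4)*(m^2 - 6*m + 9) = (m - 3)*(m + 2)*(m + 4)*(m - 3)
(4) = (o - 4)*(o + 3)
(5) = (w - 2)*(w^2 - 7*w + 12) = (w - 3)*(w - 2)*(w - 4)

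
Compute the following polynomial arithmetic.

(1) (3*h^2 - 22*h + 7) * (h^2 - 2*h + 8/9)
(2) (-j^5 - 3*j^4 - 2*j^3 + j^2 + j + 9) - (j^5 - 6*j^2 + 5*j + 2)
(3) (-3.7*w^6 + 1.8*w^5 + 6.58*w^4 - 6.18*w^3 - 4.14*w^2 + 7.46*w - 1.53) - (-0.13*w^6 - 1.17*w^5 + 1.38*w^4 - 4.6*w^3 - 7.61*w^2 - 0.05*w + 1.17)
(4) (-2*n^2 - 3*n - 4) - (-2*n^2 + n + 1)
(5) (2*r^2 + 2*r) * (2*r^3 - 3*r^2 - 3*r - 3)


(1) = 3*h^4 - 28*h^3 + 161*h^2/3 - 302*h/9 + 56/9
(2) = -2*j^5 - 3*j^4 - 2*j^3 + 7*j^2 - 4*j + 7
(3) = -3.57*w^6 + 2.97*w^5 + 5.2*w^4 - 1.58*w^3 + 3.47*w^2 + 7.51*w - 2.7
(4) = -4*n - 5
(5) = 4*r^5 - 2*r^4 - 12*r^3 - 12*r^2 - 6*r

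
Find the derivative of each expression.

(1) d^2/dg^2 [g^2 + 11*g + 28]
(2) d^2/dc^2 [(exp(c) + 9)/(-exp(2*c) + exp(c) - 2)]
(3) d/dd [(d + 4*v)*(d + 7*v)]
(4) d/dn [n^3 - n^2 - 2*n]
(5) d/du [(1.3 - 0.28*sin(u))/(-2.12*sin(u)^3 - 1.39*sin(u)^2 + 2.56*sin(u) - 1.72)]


(1) = 2
(2) = (-exp(4*c) - 37*exp(3*c) + 39*exp(2*c) + 61*exp(c) - 22)*exp(c)/(exp(6*c) - 3*exp(5*c) + 9*exp(4*c) - 13*exp(3*c) + 18*exp(2*c) - 12*exp(c) + 8)
(3) = 2*d + 11*v
(4) = 3*n^2 - 2*n - 2
(5) = (-1.1872*sin(u)^3 + 7.8788*sin(u)^2 + 3.614*sin(u) - 2.8464)*cos(u)/(4.4944*sin(u)^6 + 5.8936*sin(u)^5 - 8.9223*sin(u)^4 + 0.176*sin(u)^3 + 11.3352*sin(u)^2 - 8.8064*sin(u) + 2.9584)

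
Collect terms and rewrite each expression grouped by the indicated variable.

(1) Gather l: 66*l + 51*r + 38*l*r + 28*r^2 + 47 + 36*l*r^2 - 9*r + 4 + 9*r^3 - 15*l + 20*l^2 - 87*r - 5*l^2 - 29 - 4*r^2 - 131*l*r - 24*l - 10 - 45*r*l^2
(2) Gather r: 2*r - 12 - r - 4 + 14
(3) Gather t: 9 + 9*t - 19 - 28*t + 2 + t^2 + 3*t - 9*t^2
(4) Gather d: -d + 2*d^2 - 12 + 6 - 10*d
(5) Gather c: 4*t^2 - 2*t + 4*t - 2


(1) = l^2*(15 - 45*r) + l*(36*r^2 - 93*r + 27) + 9*r^3 + 24*r^2 - 45*r + 12
(2) = r - 2
(3) = -8*t^2 - 16*t - 8
(4) = 2*d^2 - 11*d - 6
(5) = 4*t^2 + 2*t - 2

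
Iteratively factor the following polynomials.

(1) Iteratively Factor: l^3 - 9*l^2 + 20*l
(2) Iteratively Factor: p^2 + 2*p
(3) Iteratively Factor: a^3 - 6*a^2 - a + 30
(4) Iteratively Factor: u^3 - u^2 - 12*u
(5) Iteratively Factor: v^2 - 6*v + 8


(1) = (l)*(l^2 - 9*l + 20) = l*(l - 5)*(l - 4)
(2) = (p)*(p + 2)
(3) = (a - 5)*(a^2 - a - 6) = (a - 5)*(a + 2)*(a - 3)
(4) = (u)*(u^2 - u - 12) = u*(u - 4)*(u + 3)
(5) = (v - 2)*(v - 4)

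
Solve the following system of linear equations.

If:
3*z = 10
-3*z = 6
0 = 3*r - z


Then:
No Solution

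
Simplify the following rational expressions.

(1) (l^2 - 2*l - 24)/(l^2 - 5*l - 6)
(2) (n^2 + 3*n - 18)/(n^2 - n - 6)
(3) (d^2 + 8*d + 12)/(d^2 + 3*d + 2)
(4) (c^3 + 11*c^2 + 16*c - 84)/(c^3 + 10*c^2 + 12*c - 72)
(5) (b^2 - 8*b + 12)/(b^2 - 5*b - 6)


(1) = (l + 4)/(l + 1)
(2) = (n + 6)/(n + 2)
(3) = (d + 6)/(d + 1)
(4) = (c + 7)/(c + 6)
(5) = (b - 2)/(b + 1)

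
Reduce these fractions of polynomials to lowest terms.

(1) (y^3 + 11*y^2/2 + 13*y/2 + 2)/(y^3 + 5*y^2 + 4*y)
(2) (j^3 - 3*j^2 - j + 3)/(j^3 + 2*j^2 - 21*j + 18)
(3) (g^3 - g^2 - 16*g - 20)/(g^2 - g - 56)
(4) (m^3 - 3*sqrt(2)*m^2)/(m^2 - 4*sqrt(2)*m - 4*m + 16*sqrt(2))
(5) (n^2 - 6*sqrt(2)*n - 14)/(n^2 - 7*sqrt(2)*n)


(1) = (2*y + 1)/(2*y)
(2) = (j + 1)/(j + 6)
(3) = (g^3 - g^2 - 16*g - 20)/(g^2 - g - 56)
(4) = (m^3 - 3*sqrt(2)*m^2)/(m^2 + m*(-4*sqrt(2) - 4) + 16*sqrt(2))
(5) = (n + sqrt(2))/n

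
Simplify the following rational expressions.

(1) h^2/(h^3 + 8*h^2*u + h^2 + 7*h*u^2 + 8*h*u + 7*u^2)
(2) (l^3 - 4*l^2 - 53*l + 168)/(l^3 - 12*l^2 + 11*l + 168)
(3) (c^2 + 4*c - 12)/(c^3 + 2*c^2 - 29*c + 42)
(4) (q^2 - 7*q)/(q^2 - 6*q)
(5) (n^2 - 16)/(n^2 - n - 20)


(1) = h^2/(h^3 + 8*h^2*u + h^2 + 7*h*u^2 + 8*h*u + 7*u^2)
(2) = (l^2 + 4*l - 21)/(l^2 - 4*l - 21)
(3) = (c + 6)/(c^2 + 4*c - 21)
(4) = (q - 7)/(q - 6)
(5) = (n - 4)/(n - 5)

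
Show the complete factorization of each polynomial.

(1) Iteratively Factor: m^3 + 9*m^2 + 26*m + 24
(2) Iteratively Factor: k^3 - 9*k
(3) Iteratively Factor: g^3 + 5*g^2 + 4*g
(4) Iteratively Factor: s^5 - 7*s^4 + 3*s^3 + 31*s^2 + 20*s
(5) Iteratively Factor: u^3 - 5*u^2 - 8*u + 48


(1) = (m + 2)*(m^2 + 7*m + 12) = (m + 2)*(m + 3)*(m + 4)
(2) = (k)*(k^2 - 9) = k*(k - 3)*(k + 3)
(3) = (g + 4)*(g^2 + g) = (g + 1)*(g + 4)*(g)
(4) = (s - 5)*(s^4 - 2*s^3 - 7*s^2 - 4*s) = s*(s - 5)*(s^3 - 2*s^2 - 7*s - 4) = s*(s - 5)*(s + 1)*(s^2 - 3*s - 4) = s*(s - 5)*(s - 4)*(s + 1)*(s + 1)
(5) = (u - 4)*(u^2 - u - 12) = (u - 4)^2*(u + 3)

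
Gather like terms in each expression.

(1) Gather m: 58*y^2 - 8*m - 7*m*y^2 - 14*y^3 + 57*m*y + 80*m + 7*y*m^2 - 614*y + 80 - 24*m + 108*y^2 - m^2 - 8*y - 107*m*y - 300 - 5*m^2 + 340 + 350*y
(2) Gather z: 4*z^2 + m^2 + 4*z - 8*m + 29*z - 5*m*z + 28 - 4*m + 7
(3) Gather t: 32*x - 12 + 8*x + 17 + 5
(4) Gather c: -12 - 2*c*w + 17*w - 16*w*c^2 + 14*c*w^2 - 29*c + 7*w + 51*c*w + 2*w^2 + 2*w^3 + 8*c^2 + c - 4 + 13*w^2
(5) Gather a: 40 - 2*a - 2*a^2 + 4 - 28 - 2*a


(1) = m^2*(7*y - 6) + m*(-7*y^2 - 50*y + 48) - 14*y^3 + 166*y^2 - 272*y + 120
(2) = m^2 - 12*m + 4*z^2 + z*(33 - 5*m) + 35
(3) = 40*x + 10
(4) = c^2*(8 - 16*w) + c*(14*w^2 + 49*w - 28) + 2*w^3 + 15*w^2 + 24*w - 16
(5) = -2*a^2 - 4*a + 16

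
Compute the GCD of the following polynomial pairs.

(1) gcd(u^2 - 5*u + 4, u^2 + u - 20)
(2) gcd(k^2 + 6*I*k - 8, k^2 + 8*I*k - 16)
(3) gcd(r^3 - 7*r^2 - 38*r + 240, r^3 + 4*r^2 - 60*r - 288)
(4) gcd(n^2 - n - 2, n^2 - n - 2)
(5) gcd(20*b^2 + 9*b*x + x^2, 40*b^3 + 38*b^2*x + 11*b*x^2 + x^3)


(1) = gcd((u - 4)*(u - 1), (u - 4)*(u + 5)) = u - 4
(2) = gcd((k + 2*I)*(k + 4*I), (k + 4*I)^2) = k + 4*I
(3) = r^2 - 2*r - 48
(4) = gcd((n - 2)*(n + 1), (n - 2)*(n + 1)) = n^2 - n - 2
(5) = 20*b^2 + 9*b*x + x^2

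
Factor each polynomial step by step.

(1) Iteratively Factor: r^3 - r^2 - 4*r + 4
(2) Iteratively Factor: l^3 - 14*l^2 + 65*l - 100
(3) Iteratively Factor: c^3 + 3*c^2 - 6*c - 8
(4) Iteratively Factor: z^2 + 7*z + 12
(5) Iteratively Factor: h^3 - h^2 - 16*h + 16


(1) = (r - 1)*(r^2 - 4) = (r - 1)*(r + 2)*(r - 2)
(2) = (l - 5)*(l^2 - 9*l + 20) = (l - 5)*(l - 4)*(l - 5)
(3) = (c + 4)*(c^2 - c - 2) = (c - 2)*(c + 4)*(c + 1)
(4) = (z + 4)*(z + 3)
(5) = (h - 1)*(h^2 - 16) = (h - 1)*(h + 4)*(h - 4)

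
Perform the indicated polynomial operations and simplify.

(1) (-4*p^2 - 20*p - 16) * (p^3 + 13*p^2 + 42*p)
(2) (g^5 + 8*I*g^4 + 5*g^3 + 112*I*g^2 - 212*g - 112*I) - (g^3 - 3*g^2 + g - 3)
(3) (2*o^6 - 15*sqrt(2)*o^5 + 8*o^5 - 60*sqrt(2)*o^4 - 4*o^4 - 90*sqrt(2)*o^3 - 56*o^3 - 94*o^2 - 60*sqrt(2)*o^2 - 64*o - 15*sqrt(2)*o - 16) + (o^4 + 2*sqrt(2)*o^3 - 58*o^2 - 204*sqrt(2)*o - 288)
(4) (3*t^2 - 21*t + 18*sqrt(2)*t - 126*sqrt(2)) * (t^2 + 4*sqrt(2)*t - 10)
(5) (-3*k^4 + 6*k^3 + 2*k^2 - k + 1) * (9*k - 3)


(1) = -4*p^5 - 72*p^4 - 444*p^3 - 1048*p^2 - 672*p
(2) = g^5 + 8*I*g^4 + 4*g^3 + 3*g^2 + 112*I*g^2 - 213*g + 3 - 112*I
(3) = 2*o^6 - 15*sqrt(2)*o^5 + 8*o^5 - 60*sqrt(2)*o^4 - 3*o^4 - 88*sqrt(2)*o^3 - 56*o^3 - 152*o^2 - 60*sqrt(2)*o^2 - 219*sqrt(2)*o - 64*o - 304
(4) = 3*t^4 - 21*t^3 + 30*sqrt(2)*t^3 - 210*sqrt(2)*t^2 + 114*t^2 - 798*t - 180*sqrt(2)*t + 1260*sqrt(2)
(5) = -27*k^5 + 63*k^4 - 15*k^2 + 12*k - 3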